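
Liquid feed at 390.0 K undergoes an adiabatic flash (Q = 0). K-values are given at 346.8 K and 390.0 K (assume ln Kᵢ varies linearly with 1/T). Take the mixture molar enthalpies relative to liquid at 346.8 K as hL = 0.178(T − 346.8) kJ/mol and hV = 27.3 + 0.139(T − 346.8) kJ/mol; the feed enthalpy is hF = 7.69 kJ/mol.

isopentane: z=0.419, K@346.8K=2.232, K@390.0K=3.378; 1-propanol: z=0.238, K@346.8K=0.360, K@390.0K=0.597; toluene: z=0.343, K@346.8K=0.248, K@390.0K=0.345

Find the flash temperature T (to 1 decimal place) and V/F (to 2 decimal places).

T = 356.3 K, V/F = 0.22

Adiabatic flash: solve Rachford–Rice at each trial T, then check hF = ψ·hV(T) + (1−ψ)·hL(T).
  T = 346.8 K: K = (2.232, 0.360, 0.248), RR gives ψ = 0.121, H_out = 3.316 kJ/mol
  T = 390.0 K: K = (3.378, 0.597, 0.345), RR gives ψ = 0.501, H_out = 20.526 kJ/mol
  T = 368.4 K: K = (2.779, 0.471, 0.295), RR gives ψ = 0.332, H_out = 12.637 kJ/mol
  T = 357.6 K: K = (2.499, 0.413, 0.271), RR gives ψ = 0.236, H_out = 8.266 kJ/mol
  T = 352.2 K: K = (2.364, 0.386, 0.260), RR gives ψ = 0.182, H_out = 5.885 kJ/mol
  T = 354.9 K: K = (2.431, 0.400, 0.265), RR gives ψ = 0.210, H_out = 7.096 kJ/mol
  T = 356.2 K: K = (2.464, 0.406, 0.268), RR gives ψ = 0.222, H_out = 7.664 kJ/mol
Linear interpolation between T = 356.2 (H_out = 7.664) and T = 357.6 (H_out = 8.266) on hF = 7.69 gives T ≈ 356.3 K, at which ψ = 0.22.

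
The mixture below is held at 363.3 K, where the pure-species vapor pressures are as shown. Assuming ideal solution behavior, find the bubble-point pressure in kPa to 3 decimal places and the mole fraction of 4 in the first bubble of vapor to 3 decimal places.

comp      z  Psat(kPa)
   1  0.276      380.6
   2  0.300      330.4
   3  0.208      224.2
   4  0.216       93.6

At the bubble point ψ → 0, so ΣzᵢKᵢ = 1 with Kᵢ = Pᵢˢᵃᵗ/P ⇒ P = ΣzᵢPᵢˢᵃᵗ.
P = 0.276·380.6 + 0.300·330.4 + 0.208·224.2 + 0.216·93.6 = 271.017 kPa
yᵢ = zᵢPᵢˢᵃᵗ/P ⇒ y_4 = 0.216·93.6/271.017 = 0.075

Pbub = 271.017 kPa, y_4 = 0.075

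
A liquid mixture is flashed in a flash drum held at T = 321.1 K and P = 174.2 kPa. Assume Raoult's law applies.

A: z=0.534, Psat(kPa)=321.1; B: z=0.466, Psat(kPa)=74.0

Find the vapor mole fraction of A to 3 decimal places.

Raoult's law: Kᵢ = Pᵢˢᵃᵗ/P = Pᵢˢᵃᵗ/174.2.
  K_A = 321.1/174.2 = 1.84328, K_B = 74.0/174.2 = 0.42480
Newton–Raphson from V/F = 0.67:
  V/F = 0.670: g = -0.1484, g' = -0.563 → V/F = 0.407
  V/F = 0.407: g = -0.0145, g' = -0.473 → V/F = 0.376
Converged at V/F = 0.376.
Compositions from xᵢ = zᵢ/(1+V/F(Kᵢ−1)), yᵢ = Kᵢxᵢ:
  A: x = 0.406, y = 0.747
  B: x = 0.594, y = 0.253

y_A = 0.747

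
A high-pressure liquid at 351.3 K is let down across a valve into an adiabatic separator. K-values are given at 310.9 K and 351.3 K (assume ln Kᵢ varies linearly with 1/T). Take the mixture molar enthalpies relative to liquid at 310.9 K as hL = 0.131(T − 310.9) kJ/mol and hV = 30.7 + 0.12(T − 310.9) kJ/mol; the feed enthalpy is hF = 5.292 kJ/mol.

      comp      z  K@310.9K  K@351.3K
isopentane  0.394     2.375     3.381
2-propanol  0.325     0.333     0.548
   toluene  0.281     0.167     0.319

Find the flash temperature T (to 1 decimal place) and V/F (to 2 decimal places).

T = 316.9 K, V/F = 0.15

Adiabatic flash: solve Rachford–Rice at each trial T, then check hF = ψ·hV(T) + (1−ψ)·hL(T).
  T = 310.9 K: K = (2.375, 0.333, 0.167), RR gives ψ = 0.088, H_out = 2.714 kJ/mol
  T = 351.3 K: K = (3.381, 0.548, 0.319), RR gives ψ = 0.442, H_out = 18.657 kJ/mol
  T = 331.1 K: K = (2.864, 0.434, 0.235), RR gives ψ = 0.271, H_out = 10.894 kJ/mol
  T = 321.0 K: K = (2.616, 0.382, 0.199), RR gives ψ = 0.184, H_out = 6.955 kJ/mol
  T = 315.9 K: K = (2.493, 0.357, 0.183), RR gives ψ = 0.137, H_out = 4.867 kJ/mol
  T = 318.4 K: K = (2.553, 0.369, 0.191), RR gives ψ = 0.161, H_out = 5.902 kJ/mol
  T = 317.1 K: K = (2.522, 0.362, 0.186), RR gives ψ = 0.149, H_out = 5.367 kJ/mol
Linear interpolation between T = 315.9 (H_out = 4.867) and T = 317.1 (H_out = 5.367) on hF = 5.292 gives T ≈ 316.9 K, at which ψ = 0.15.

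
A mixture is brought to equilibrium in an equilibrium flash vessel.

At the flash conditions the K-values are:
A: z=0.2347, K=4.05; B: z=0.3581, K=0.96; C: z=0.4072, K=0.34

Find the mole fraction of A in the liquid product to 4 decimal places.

Iterate (Newton) starting at ψ = 0.58:
  ψ = 0.5800: g = -0.19158, g' = -0.7510 → ψ = 0.3249
  ψ = 0.3249: g = 0.00293, g' = -0.8388 → ψ = 0.3284
Converged at ψ = 0.3284.
Compositions from xᵢ = zᵢ/(1+ψ(Kᵢ−1)), yᵢ = Kᵢxᵢ:
  A: x = 0.1173, y = 0.4749
  B: x = 0.3629, y = 0.3484
  C: x = 0.5199, y = 0.1768

x_A = 0.1173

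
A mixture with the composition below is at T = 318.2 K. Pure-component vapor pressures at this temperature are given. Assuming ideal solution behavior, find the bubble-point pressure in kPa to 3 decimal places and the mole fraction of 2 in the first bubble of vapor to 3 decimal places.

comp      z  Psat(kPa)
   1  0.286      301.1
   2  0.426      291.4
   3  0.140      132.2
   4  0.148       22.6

At the bubble point ψ → 0, so ΣzᵢKᵢ = 1 with Kᵢ = Pᵢˢᵃᵗ/P ⇒ P = ΣzᵢPᵢˢᵃᵗ.
P = 0.286·301.1 + 0.426·291.4 + 0.140·132.2 + 0.148·22.6 = 232.104 kPa
yᵢ = zᵢPᵢˢᵃᵗ/P ⇒ y_2 = 0.426·291.4/232.104 = 0.535

Pbub = 232.104 kPa, y_2 = 0.535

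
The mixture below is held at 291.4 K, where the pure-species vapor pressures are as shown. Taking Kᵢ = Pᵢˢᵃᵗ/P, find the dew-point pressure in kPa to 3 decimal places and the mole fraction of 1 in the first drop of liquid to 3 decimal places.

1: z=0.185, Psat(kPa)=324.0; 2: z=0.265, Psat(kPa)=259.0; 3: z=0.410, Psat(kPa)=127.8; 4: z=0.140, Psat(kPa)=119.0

At the dew point ψ → 1, so Σzᵢ/Kᵢ = 1 with Kᵢ = Pᵢˢᵃᵗ/P ⇒ 1/P = Σzᵢ/Pᵢˢᵃᵗ.
1/P = 0.185/324.0 + 0.265/259.0 + 0.410/127.8 + 0.140/119.0 = 0.005979 ⇒ P = 167.259 kPa
xᵢ = zᵢP/Pᵢˢᵃᵗ ⇒ x_1 = 0.185·167.259/324.0 = 0.096

Pdew = 167.259 kPa, x_1 = 0.096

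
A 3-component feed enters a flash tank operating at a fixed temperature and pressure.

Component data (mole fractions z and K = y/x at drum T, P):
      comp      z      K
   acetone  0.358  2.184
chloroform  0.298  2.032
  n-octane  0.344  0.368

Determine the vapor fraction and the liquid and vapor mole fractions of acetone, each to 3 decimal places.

ψ = 0.729, x_acetone = 0.192, y_acetone = 0.420

Let ψ = V/F and solve Σ zᵢ(Kᵢ−1)/(1+ψ(Kᵢ−1)) = 0.
Feasibility: ΣzᵢKᵢ = 1.514, Σzᵢ/Kᵢ = 1.245 — both > 1, two phases present.
Iterate (Newton) starting at ψ = 0.5:
  ψ = 0.500: g = 0.1513, g' = -0.630 → ψ = 0.740
  ψ = 0.740: g = -0.0082, g' = -0.730 → ψ = 0.729
Converged at ψ = 0.729.
Compositions from xᵢ = zᵢ/(1+ψ(Kᵢ−1)), yᵢ = Kᵢxᵢ:
  acetone: x = 0.192, y = 0.420
  chloroform: x = 0.170, y = 0.346
  n-octane: x = 0.638, y = 0.235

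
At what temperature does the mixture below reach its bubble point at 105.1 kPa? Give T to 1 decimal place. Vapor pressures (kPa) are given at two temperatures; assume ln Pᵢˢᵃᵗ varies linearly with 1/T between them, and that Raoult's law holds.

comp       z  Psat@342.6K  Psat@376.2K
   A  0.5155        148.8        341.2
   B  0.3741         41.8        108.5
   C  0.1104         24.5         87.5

Bubble-point temperature: ΣzᵢPᵢˢᵃᵗ(T) = P. Interpolate ln Pᵢˢᵃᵗ = aᵢ + bᵢ/T.
  T = 342.6 K: ΣzᵢPᵢˢᵃᵗ = 95.05 kPa
  T = 376.2 K: ΣzᵢPᵢˢᵃᵗ = 226.14 kPa
  T = 359.4 K: ΣzᵢPᵢˢᵃᵗ = 149.46 kPa
  T = 351.0 K: ΣzᵢPᵢˢᵃᵗ = 119.80 kPa
  T = 346.8 K: ΣzᵢPᵢˢᵃᵗ = 106.85 kPa
  T = 344.7 K: ΣzᵢPᵢˢᵃᵗ = 100.81 kPa
Interpolating between 344.7 K and 346.8 K gives T ≈ 346.2 K.

T = 346.2 K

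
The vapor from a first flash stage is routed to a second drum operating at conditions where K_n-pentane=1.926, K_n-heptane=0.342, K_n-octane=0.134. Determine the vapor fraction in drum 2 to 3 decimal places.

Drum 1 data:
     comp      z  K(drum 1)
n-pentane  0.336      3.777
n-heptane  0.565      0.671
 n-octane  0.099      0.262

Drum 1:
Newton iteration, ψ₁⁰ = 0.5:
  ψ₁ = 0.500: g = 0.0524, g' = -0.677 → ψ₁ = 0.577
  ψ₁ = 0.577: g = 0.0016, g' = -0.639 → ψ₁ = 0.580
Converged at ψ₁ = 0.580.
Drum-1 compositions:
  n-pentane: x = 0.129, y = 0.486
  n-heptane: x = 0.698, y = 0.469
  n-octane: x = 0.173, y = 0.045
Drum-2 feed = drum-1 vapor: z₂ = (0.4862, 0.4685, 0.0453).
Drum 2:
Rachford–Rice: g(ψ₂) = Σ zᵢ(Kᵢ−1)/(1+ψ₂(Kᵢ−1)) = 0.
g(0) = ΣzᵢKᵢ − 1 = 0.103 and g(1) = 1 − Σzᵢ/Kᵢ = -0.961, so a root lies in (0, 1).
Newton–Raphson from ψ₂ = 0.5:
  ψ₂ = 0.500: g = -0.2210, g' = -0.751 → ψ₂ = 0.206
  ψ₂ = 0.206: g = -0.0262, g' = -0.616 → ψ₂ = 0.163
Converged at ψ₂ = 0.163.
  n-pentane: x = 0.422, y = 0.813
  n-heptane: x = 0.525, y = 0.180
  n-octane: x = 0.053, y = 0.007

V/F (drum 2) = 0.163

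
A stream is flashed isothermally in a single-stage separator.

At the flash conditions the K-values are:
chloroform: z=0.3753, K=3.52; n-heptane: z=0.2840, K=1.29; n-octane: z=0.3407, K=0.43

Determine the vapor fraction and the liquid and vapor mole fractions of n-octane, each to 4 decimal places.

Let ψ = V/F and solve Σ zᵢ(Kᵢ−1)/(1+ψ(Kᵢ−1)) = 0.
Check two-phase: ΣzᵢKᵢ = 1.8339 > 1 and Σzᵢ/Kᵢ = 1.1191 > 1, so g(0) = 0.8339 > 0 and g(1) = -0.1191 < 0.
Iterate (Newton) starting at ψ = 0.51:
  ψ = 0.5100: g = 0.21182, g' = -0.6945 → ψ = 0.8150
  ψ = 0.8150: g = 0.01364, g' = -0.6573 → ψ = 0.8357
  ψ = 0.8357: g = -0.00009, g' = -0.6662 → ψ = 0.8356
Converged at ψ = 0.8356.
Compositions from xᵢ = zᵢ/(1+ψ(Kᵢ−1)), yᵢ = Kᵢxᵢ:
  chloroform: x = 0.1208, y = 0.4254
  n-heptane: x = 0.2286, y = 0.2949
  n-octane: x = 0.6506, y = 0.2797

ψ = 0.8356, x_n-octane = 0.6506, y_n-octane = 0.2797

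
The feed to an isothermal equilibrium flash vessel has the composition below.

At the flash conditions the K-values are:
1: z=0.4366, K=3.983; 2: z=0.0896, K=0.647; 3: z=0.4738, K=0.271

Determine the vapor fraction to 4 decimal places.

Newton–Raphson from ψ = 0.5:
  ψ = 0.5000: g = -0.05919, g' = -1.2658 → ψ = 0.4532
  ψ = 0.4532: g = 0.00024, g' = -1.2797 → ψ = 0.4534
Converged at ψ = 0.4534.

ψ = 0.4534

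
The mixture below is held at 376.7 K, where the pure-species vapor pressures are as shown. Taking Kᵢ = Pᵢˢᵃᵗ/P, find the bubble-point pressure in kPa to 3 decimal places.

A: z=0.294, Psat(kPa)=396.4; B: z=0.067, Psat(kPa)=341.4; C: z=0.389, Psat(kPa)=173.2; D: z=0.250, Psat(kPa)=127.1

Pbub = 238.565 kPa

At the bubble point ψ → 0, so ΣzᵢKᵢ = 1 with Kᵢ = Pᵢˢᵃᵗ/P ⇒ P = ΣzᵢPᵢˢᵃᵗ.
P = 0.294·396.4 + 0.067·341.4 + 0.389·173.2 + 0.250·127.1 = 238.565 kPa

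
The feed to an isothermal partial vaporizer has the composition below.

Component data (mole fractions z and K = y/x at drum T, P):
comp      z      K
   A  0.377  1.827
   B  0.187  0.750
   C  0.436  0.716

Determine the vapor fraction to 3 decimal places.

ψ = 0.623

Let ψ = V/F and solve Σ zᵢ(Kᵢ−1)/(1+ψ(Kᵢ−1)) = 0.
Feasibility: ΣzᵢKᵢ = 1.141, Σzᵢ/Kᵢ = 1.065 — both > 1, two phases present.
Iterate (Newton) starting at ψ = 0.31:
  ψ = 0.310: g = 0.0617, g' = -0.219 → ψ = 0.591
  ψ = 0.591: g = 0.0057, g' = -0.183 → ψ = 0.622
  ψ = 0.622: g = 0.0000, g' = -0.181 → ψ = 0.623
Converged at ψ = 0.623.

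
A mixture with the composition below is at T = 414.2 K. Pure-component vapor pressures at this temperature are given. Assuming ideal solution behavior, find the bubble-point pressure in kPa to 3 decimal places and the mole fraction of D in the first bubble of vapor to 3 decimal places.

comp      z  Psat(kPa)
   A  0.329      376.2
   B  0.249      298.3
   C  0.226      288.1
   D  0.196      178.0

At the bubble point ψ → 0, so ΣzᵢKᵢ = 1 with Kᵢ = Pᵢˢᵃᵗ/P ⇒ P = ΣzᵢPᵢˢᵃᵗ.
P = 0.329·376.2 + 0.249·298.3 + 0.226·288.1 + 0.196·178.0 = 298.045 kPa
yᵢ = zᵢPᵢˢᵃᵗ/P ⇒ y_D = 0.196·178.0/298.045 = 0.117

Pbub = 298.045 kPa, y_D = 0.117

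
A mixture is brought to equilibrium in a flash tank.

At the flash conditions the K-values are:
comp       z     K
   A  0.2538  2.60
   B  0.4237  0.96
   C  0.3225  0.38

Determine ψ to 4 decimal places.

ψ = 0.3241

Let ψ = V/F and solve Σ zᵢ(Kᵢ−1)/(1+ψ(Kᵢ−1)) = 0.
Check two-phase: ΣzᵢKᵢ = 1.1892 > 1 and Σzᵢ/Kᵢ = 1.3877 > 1, so g(0) = 0.1892 > 0 and g(1) = -0.3877 < 0.
Newton–Raphson from ψ = 0.57:
  ψ = 0.5700: g = -0.11419, g' = -0.4749 → ψ = 0.3296
  ψ = 0.3296: g = -0.00259, g' = -0.4750 → ψ = 0.3241
Converged at ψ = 0.3241.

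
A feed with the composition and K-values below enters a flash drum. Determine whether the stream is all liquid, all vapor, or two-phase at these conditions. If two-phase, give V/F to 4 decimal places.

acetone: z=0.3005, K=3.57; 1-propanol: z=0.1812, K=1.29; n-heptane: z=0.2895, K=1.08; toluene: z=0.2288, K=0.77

all vapor

ΣzᵢKᵢ = 1.7954; Σzᵢ/Kᵢ = 0.7898.
Since Σzᵢ/Kᵢ < 1 the mixture is above its dew point — single vapor phase.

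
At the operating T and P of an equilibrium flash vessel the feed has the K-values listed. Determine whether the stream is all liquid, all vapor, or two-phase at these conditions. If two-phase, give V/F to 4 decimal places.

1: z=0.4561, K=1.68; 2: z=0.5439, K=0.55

two-phase, V/F = 0.2137

ΣzᵢKᵢ = 1.0654; Σzᵢ/Kᵢ = 1.2604.
Both exceed 1, so a two-phase solution exists.
Binary case is linear: z₁(K₁−1)(1+ψ(K₂−1)) + z₂(K₂−1)(1+ψ(K₁−1)) = 0
⇒ ψ = [z₁(K₁−1)+z₂(K₂−1)] / [−(K₁−1)(K₂−1)] = 0.06539/0.30600 = 0.2137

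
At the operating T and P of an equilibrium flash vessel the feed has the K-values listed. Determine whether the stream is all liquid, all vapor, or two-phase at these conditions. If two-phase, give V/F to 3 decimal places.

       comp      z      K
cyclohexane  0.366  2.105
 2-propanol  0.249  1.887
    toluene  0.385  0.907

all vapor

ΣzᵢKᵢ = 1.589; Σzᵢ/Kᵢ = 0.730.
Since Σzᵢ/Kᵢ < 1 the mixture is above its dew point — single vapor phase.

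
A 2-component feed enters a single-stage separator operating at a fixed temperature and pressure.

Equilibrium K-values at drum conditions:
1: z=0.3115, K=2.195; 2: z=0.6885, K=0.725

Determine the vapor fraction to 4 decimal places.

Iterate (Newton) starting at ψ = 0.5:
  ψ = 0.5000: g = 0.01349, g' = -0.2443 → ψ = 0.5552
  ψ = 0.5552: g = 0.00031, g' = -0.2333 → ψ = 0.5566
Converged at ψ = 0.5566.

ψ = 0.5566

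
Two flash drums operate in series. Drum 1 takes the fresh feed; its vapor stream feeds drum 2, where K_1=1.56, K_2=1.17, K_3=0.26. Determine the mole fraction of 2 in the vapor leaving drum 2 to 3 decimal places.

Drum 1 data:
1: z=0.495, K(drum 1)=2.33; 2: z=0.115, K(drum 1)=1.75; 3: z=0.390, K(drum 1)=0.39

y_2 (drum 2) = 0.145

Drum 1:
Material balance + equilibrium reduce to Σ zᵢ(Kᵢ−1)/(1+ψ₁(Kᵢ−1)) = 0.
Check two-phase: ΣzᵢKᵢ = 1.507 > 1 and Σzᵢ/Kᵢ = 1.278 > 1, so g(0) = 0.507 > 0 and g(1) = -0.278 < 0.
Newton iteration, ψ₁⁰ = 0.5:
  ψ₁ = 0.500: g = 0.1158, g' = -0.651 → ψ₁ = 0.678
  ψ₁ = 0.678: g = -0.0024, g' = -0.693 → ψ₁ = 0.675
Converged at ψ₁ = 0.675.
Drum-1 compositions:
  1: x = 0.261, y = 0.608
  2: x = 0.076, y = 0.134
  3: x = 0.663, y = 0.258
Drum-2 feed = drum-1 vapor: z₂ = (0.6079, 0.1336, 0.2585).
Drum 2:
Material balance + equilibrium reduce to Σ zᵢ(Kᵢ−1)/(1+ψ₂(Kᵢ−1)) = 0.
Check two-phase: ΣzᵢKᵢ = 1.172 > 1 and Σzᵢ/Kᵢ = 1.498 > 1, so g(0) = 0.172 > 0 and g(1) = -0.498 < 0.
Newton–Raphson from ψ₂ = 0.56:
  ψ₂ = 0.560: g = -0.0467, g' = -0.526 → ψ₂ = 0.471
  ψ₂ = 0.471: g = -0.0033, g' = -0.456 → ψ₂ = 0.464
Converged at ψ₂ = 0.464.
  1: x = 0.483, y = 0.753
  2: x = 0.124, y = 0.145
  3: x = 0.394, y = 0.102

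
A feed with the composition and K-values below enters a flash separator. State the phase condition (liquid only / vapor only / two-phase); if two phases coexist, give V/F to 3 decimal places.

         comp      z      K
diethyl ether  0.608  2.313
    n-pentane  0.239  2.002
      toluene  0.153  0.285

vapor only

ΣzᵢKᵢ = 1.928; Σzᵢ/Kᵢ = 0.919.
Since Σzᵢ/Kᵢ < 1 the mixture is above its dew point — single vapor phase.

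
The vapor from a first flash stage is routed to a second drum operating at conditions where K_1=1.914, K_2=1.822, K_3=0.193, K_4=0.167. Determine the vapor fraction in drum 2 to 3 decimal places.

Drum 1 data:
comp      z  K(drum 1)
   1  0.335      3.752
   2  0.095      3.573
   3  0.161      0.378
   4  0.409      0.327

Drum 1:
Rachford–Rice: g(ψ₁) = Σ zᵢ(Kᵢ−1)/(1+ψ₁(Kᵢ−1)) = 0.
g(0) = ΣzᵢKᵢ − 1 = 0.791 and g(1) = 1 − Σzᵢ/Kᵢ = -0.793, so a root lies in (0, 1).
Newton iteration, ψ₁⁰ = 0.45:
  ψ₁ = 0.450: g = -0.0088, g' = -1.143 → ψ₁ = 0.442
Converged at ψ₁ = 0.442.
Drum-1 compositions:
  1: x = 0.151, y = 0.567
  2: x = 0.044, y = 0.159
  3: x = 0.222, y = 0.084
  4: x = 0.582, y = 0.190
Drum-2 feed = drum-1 vapor: z₂ = (0.5669, 0.1587, 0.0840, 0.1904).
Drum 2:
Let ψ₂ = V/F and solve Σ zᵢ(Kᵢ−1)/(1+ψ₂(Kᵢ−1)) = 0.
Feasibility: ΣzᵢKᵢ = 1.422, Σzᵢ/Kᵢ = 1.959 — both > 1, two phases present.
Newton–Raphson from ψ₂ = 0.5:
  ψ₂ = 0.500: g = 0.0626, g' = -0.819 → ψ₂ = 0.576
  ψ₂ = 0.576: g = -0.0040, g' = -0.933 → ψ₂ = 0.572
Converged at ψ₂ = 0.572.
  1: x = 0.372, y = 0.712
  2: x = 0.108, y = 0.197
  3: x = 0.156, y = 0.030
  4: x = 0.364, y = 0.061

V/F (drum 2) = 0.572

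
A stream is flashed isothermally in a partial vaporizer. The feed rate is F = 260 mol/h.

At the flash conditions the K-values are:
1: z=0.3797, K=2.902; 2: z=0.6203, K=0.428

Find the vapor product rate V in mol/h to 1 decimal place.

V = 87.8 mol/h

Binary case is linear: z₁(K₁−1)(1+ψ(K₂−1)) + z₂(K₂−1)(1+ψ(K₁−1)) = 0
⇒ ψ = [z₁(K₁−1)+z₂(K₂−1)] / [−(K₁−1)(K₂−1)] = 0.36738/1.08794 = 0.3377
Then V = ψ·F = 0.3377·260 = 87.8 mol/h and L = F − V = 172.2 mol/h.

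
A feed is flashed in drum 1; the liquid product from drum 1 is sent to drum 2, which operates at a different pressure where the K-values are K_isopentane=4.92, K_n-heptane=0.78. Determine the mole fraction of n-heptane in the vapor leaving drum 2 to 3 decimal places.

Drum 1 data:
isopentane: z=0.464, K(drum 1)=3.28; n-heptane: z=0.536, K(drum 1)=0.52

y_n-heptane (drum 2) = 0.739

Drum 1:
Rachford–Rice: g(ψ₁) = Σ zᵢ(Kᵢ−1)/(1+ψ₁(Kᵢ−1)) = 0.
g(0) = ΣzᵢKᵢ − 1 = 0.801 and g(1) = 1 − Σzᵢ/Kᵢ = -0.172, so a root lies in (0, 1).
Newton–Raphson from ψ₁ = 0.35:
  ψ₁ = 0.350: g = 0.2792, g' = -0.925 → ψ₁ = 0.652
  ψ₁ = 0.652: g = 0.0510, g' = -0.652 → ψ₁ = 0.730
  ψ₁ = 0.730: g = 0.0009, g' = -0.632 → ψ₁ = 0.732
Converged at ψ₁ = 0.732.
Drum-1 compositions:
  isopentane: x = 0.174, y = 0.570
  n-heptane: x = 0.826, y = 0.430
Drum-2 feed = drum-1 liquid: z₂ = (0.1739, 0.8261).
Drum 2:
Rachford–Rice: g(ψ₂) = Σ zᵢ(Kᵢ−1)/(1+ψ₂(Kᵢ−1)) = 0.
Feasibility: ΣzᵢKᵢ = 1.500, Σzᵢ/Kᵢ = 1.094 — both > 1, two phases present.
Newton–Raphson from ψ₂ = 0.5:
  ψ₂ = 0.500: g = 0.0261, g' = -0.355 → ψ₂ = 0.573
  ψ₂ = 0.573: g = 0.0019, g' = -0.306 → ψ₂ = 0.580
Converged at ψ₂ = 0.580.
  isopentane: x = 0.053, y = 0.261
  n-heptane: x = 0.947, y = 0.739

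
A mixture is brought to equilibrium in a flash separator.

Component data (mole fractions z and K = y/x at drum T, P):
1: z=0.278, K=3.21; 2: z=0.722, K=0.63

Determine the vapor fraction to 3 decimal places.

ψ = 0.425

Material balance + equilibrium reduce to Σ zᵢ(Kᵢ−1)/(1+ψ(Kᵢ−1)) = 0.
Check two-phase: ΣzᵢKᵢ = 1.347 > 1 and Σzᵢ/Kᵢ = 1.233 > 1, so g(0) = 0.347 > 0 and g(1) = -0.233 < 0.
Binary case is linear: z₁(K₁−1)(1+ψ(K₂−1)) + z₂(K₂−1)(1+ψ(K₁−1)) = 0
⇒ ψ = [z₁(K₁−1)+z₂(K₂−1)] / [−(K₁−1)(K₂−1)] = 0.3472/0.8177 = 0.425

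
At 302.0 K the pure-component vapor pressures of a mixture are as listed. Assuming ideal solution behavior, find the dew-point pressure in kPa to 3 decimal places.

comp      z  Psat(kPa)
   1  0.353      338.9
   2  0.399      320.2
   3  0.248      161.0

Pdew = 261.228 kPa

At the dew point ψ → 1, so Σzᵢ/Kᵢ = 1 with Kᵢ = Pᵢˢᵃᵗ/P ⇒ 1/P = Σzᵢ/Pᵢˢᵃᵗ.
1/P = 0.353/338.9 + 0.399/320.2 + 0.248/161.0 = 0.003828 ⇒ P = 261.228 kPa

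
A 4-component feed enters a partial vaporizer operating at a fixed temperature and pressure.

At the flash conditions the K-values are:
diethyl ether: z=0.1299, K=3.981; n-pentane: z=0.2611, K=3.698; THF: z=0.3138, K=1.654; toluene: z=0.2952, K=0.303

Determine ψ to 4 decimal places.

Rachford–Rice: g(ψ) = Σ zᵢ(Kᵢ−1)/(1+ψ(Kᵢ−1)) = 0.
Check two-phase: ΣzᵢKᵢ = 2.0912 > 1 and Σzᵢ/Kᵢ = 1.2672 > 1, so g(0) = 1.0912 > 0 and g(1) = -0.2672 < 0.
Iterate (Newton) starting at ψ = 0.62:
  ψ = 0.6200: g = 0.18321, g' = -0.9210 → ψ = 0.8189
  ψ = 0.8189: g = -0.01370, g' = -1.1174 → ψ = 0.8067
  ψ = 0.8067: g = -0.00015, g' = -1.0938 → ψ = 0.8065
Converged at ψ = 0.8065.

ψ = 0.8065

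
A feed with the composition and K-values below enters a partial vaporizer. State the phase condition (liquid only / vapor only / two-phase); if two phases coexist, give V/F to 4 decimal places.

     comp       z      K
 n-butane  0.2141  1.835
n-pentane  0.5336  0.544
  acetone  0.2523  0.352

liquid only

ΣzᵢKᵢ = 0.7720; Σzᵢ/Kᵢ = 1.8143.
Since ΣzᵢKᵢ < 1 the mixture is below its bubble point — single liquid phase.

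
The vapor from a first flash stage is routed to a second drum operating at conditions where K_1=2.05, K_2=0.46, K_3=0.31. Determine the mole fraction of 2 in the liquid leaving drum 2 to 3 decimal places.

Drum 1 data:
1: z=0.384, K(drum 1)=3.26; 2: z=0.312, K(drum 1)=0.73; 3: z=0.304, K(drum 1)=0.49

x_2 (drum 2) = 0.338

Drum 1:
Material balance + equilibrium reduce to Σ zᵢ(Kᵢ−1)/(1+ψ₁(Kᵢ−1)) = 0.
Check two-phase: ΣzᵢKᵢ = 1.629 > 1 and Σzᵢ/Kᵢ = 1.166 > 1, so g(0) = 0.629 > 0 and g(1) = -0.166 < 0.
Newton iteration, ψ₁⁰ = 0.31:
  ψ₁ = 0.310: g = 0.2342, g' = -0.817 → ψ₁ = 0.597
  ψ₁ = 0.597: g = 0.0462, g' = -0.551 → ψ₁ = 0.681
  ψ₁ = 0.681: g = 0.0013, g' = -0.524 → ψ₁ = 0.683
Converged at ψ₁ = 0.683.
Drum-1 compositions:
  1: x = 0.151, y = 0.492
  2: x = 0.383, y = 0.279
  3: x = 0.466, y = 0.229
Drum-2 feed = drum-1 vapor: z₂ = (0.4922, 0.2793, 0.2286).
Drum 2:
Newton–Raphson from ψ₂ = 0.5:
  ψ₂ = 0.500: g = -0.1085, g' = -0.640 → ψ₂ = 0.330
  ψ₂ = 0.330: g = -0.0042, g' = -0.602 → ψ₂ = 0.323
Converged at ψ₂ = 0.323.
  1: x = 0.367, y = 0.753
  2: x = 0.338, y = 0.156
  3: x = 0.294, y = 0.091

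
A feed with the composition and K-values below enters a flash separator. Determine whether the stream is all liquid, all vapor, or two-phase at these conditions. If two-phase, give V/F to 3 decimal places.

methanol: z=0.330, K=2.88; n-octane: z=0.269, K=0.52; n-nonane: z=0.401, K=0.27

two-phase, V/F = 0.165

ΣzᵢKᵢ = 1.199; Σzᵢ/Kᵢ = 2.117.
Both exceed 1, so a two-phase solution exists.
Let ψ = V/F and solve Σ zᵢ(Kᵢ−1)/(1+ψ(Kᵢ−1)) = 0.
Newton iteration, ψ⁰ = 0.5:
  ψ = 0.500: g = -0.3111, g' = -0.947 → ψ = 0.172
  ψ = 0.172: g = -0.0062, g' = -1.020 → ψ = 0.165
Converged at ψ = 0.165.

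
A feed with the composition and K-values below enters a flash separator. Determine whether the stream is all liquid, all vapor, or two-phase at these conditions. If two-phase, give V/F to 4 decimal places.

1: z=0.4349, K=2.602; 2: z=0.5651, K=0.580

ΣzᵢKᵢ = 1.4594; Σzᵢ/Kᵢ = 1.1415.
Both exceed 1, so a two-phase solution exists.
Rachford–Rice: g(ψ) = Σ zᵢ(Kᵢ−1)/(1+ψ(Kᵢ−1)) = 0.
Iterate (Newton) starting at ψ = 0.48:
  ψ = 0.4800: g = 0.09658, g' = -0.5131 → ψ = 0.6682
  ψ = 0.6682: g = 0.00654, g' = -0.4530 → ψ = 0.6827
Converged at ψ = 0.6827.

two-phase, V/F = 0.6827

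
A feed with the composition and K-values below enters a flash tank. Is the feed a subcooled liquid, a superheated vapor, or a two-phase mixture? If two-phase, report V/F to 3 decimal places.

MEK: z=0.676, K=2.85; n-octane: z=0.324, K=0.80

ΣzᵢKᵢ = 2.186; Σzᵢ/Kᵢ = 0.642.
Since Σzᵢ/Kᵢ < 1 the mixture is above its dew point — single vapor phase.

superheated vapor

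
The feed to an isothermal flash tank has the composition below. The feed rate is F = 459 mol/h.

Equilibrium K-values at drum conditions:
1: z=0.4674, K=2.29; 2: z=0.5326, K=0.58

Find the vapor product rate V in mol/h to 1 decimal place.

Rachford–Rice: g(β) = Σ zᵢ(Kᵢ−1)/(1+β(Kᵢ−1)) = 0.
g(0) = ΣzᵢKᵢ − 1 = 0.3793 and g(1) = 1 − Σzᵢ/Kᵢ = -0.1224, so a root lies in (0, 1).
Binary case is linear: z₁(K₁−1)(1+β(K₂−1)) + z₂(K₂−1)(1+β(K₁−1)) = 0
⇒ β = [z₁(K₁−1)+z₂(K₂−1)] / [−(K₁−1)(K₂−1)] = 0.37925/0.54180 = 0.7000
Then V = β·F = 0.7000·459 = 321.3 mol/h and L = F − V = 137.7 mol/h.

V = 321.3 mol/h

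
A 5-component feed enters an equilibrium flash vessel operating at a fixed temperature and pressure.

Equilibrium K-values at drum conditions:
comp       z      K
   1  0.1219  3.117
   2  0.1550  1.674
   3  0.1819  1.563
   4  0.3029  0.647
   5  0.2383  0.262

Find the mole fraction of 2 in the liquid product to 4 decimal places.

Rachford–Rice: g(V/F) = Σ zᵢ(Kᵢ−1)/(1+V/F(Kᵢ−1)) = 0.
Feasibility: ΣzᵢKᵢ = 1.1822, Σzᵢ/Kᵢ = 1.6258 — both > 1, two phases present.
Newton iteration, V/F⁰ = 0.5:
  V/F = 0.5000: g = -0.12513, g' = -0.5851 → V/F = 0.2861
  V/F = 0.2861: g = -0.00538, g' = -0.5594 → V/F = 0.2765
Converged at V/F = 0.2765.
Compositions from xᵢ = zᵢ/(1+V/F(Kᵢ−1)), yᵢ = Kᵢxᵢ:
  1: x = 0.0769, y = 0.2397
  2: x = 0.1306, y = 0.2187
  3: x = 0.1574, y = 0.2460
  4: x = 0.3357, y = 0.2172
  5: x = 0.2994, y = 0.0784

x_2 = 0.1306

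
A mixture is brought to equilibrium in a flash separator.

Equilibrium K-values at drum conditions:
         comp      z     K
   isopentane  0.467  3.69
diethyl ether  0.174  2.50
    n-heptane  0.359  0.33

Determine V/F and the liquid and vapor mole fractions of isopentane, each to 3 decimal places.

V/F = 0.799, x_isopentane = 0.148, y_isopentane = 0.547

Material balance + equilibrium reduce to Σ zᵢ(Kᵢ−1)/(1+V/F(Kᵢ−1)) = 0.
Feasibility: ΣzᵢKᵢ = 2.277, Σzᵢ/Kᵢ = 1.284 — both > 1, two phases present.
Newton iteration, V/F⁰ = 0.5:
  V/F = 0.500: g = 0.3231, g' = -1.107 → V/F = 0.792
  V/F = 0.792: g = 0.0081, g' = -1.158 → V/F = 0.799
Converged at V/F = 0.799.
Compositions from xᵢ = zᵢ/(1+V/F(Kᵢ−1)), yᵢ = Kᵢxᵢ:
  isopentane: x = 0.148, y = 0.547
  diethyl ether: x = 0.079, y = 0.198
  n-heptane: x = 0.773, y = 0.255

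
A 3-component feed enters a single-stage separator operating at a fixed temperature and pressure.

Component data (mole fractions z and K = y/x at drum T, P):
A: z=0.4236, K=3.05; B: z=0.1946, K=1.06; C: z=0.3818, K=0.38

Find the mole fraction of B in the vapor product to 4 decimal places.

y_B = 0.1987

Material balance + equilibrium reduce to Σ zᵢ(Kᵢ−1)/(1+V/F(Kᵢ−1)) = 0.
g(0) = ΣzᵢKᵢ − 1 = 0.6433 and g(1) = 1 − Σzᵢ/Kᵢ = -0.3272, so a root lies in (0, 1).
Newton iteration, V/F⁰ = 0.5:
  V/F = 0.5000: g = 0.09710, g' = -0.7430 → V/F = 0.6307
  V/F = 0.6307: g = 0.00127, g' = -0.7350 → V/F = 0.6324
Converged at V/F = 0.6324.
Compositions from xᵢ = zᵢ/(1+V/F(Kᵢ−1)), yᵢ = Kᵢxᵢ:
  A: x = 0.1845, y = 0.5626
  B: x = 0.1875, y = 0.1987
  C: x = 0.6281, y = 0.2387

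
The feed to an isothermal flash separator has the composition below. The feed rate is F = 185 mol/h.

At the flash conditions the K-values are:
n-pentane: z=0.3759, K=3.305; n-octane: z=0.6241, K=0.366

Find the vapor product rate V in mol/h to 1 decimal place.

Let ψ = V/F and solve Σ zᵢ(Kᵢ−1)/(1+ψ(Kᵢ−1)) = 0.
Check two-phase: ΣzᵢKᵢ = 1.4708 > 1 and Σzᵢ/Kᵢ = 1.8189 > 1, so g(0) = 0.4708 > 0 and g(1) = -0.8189 < 0.
Binary case is linear: z₁(K₁−1)(1+ψ(K₂−1)) + z₂(K₂−1)(1+ψ(K₁−1)) = 0
⇒ ψ = [z₁(K₁−1)+z₂(K₂−1)] / [−(K₁−1)(K₂−1)] = 0.47077/1.46137 = 0.3221
Then V = ψ·F = 0.3221·185 = 59.6 mol/h and L = F − V = 125.4 mol/h.

V = 59.6 mol/h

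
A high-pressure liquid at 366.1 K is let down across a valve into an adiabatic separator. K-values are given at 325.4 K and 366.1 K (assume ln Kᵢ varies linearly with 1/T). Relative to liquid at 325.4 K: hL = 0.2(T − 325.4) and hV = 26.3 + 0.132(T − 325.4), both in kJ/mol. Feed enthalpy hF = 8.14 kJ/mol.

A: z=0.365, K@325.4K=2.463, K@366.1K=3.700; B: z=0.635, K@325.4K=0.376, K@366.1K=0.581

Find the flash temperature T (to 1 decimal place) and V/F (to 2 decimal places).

Adiabatic flash: solve Rachford–Rice at each trial T, then check hF = ψ·hV(T) + (1−ψ)·hL(T).
  T = 325.4 K: K = (2.463, 0.376), RR gives ψ = 0.151, H_out = 3.969 kJ/mol
  T = 366.1 K: K = (3.700, 0.581), RR gives ψ = 0.636, H_out = 23.105 kJ/mol
  T = 345.8 K: K = (3.057, 0.474), RR gives ψ = 0.385, H_out = 13.665 kJ/mol
  T = 335.6 K: K = (2.753, 0.424), RR gives ψ = 0.271, H_out = 8.976 kJ/mol
  T = 330.5 K: K = (2.606, 0.399), RR gives ψ = 0.212, H_out = 6.532 kJ/mol
  T = 333.1 K: K = (2.680, 0.412), RR gives ψ = 0.242, H_out = 7.790 kJ/mol
  T = 334.4 K: K = (2.718, 0.418), RR gives ψ = 0.257, H_out = 8.409 kJ/mol
Linear interpolation between T = 333.1 (H_out = 7.790) and T = 334.4 (H_out = 8.409) on hF = 8.14 gives T ≈ 333.8 K, at which ψ = 0.25.

T = 333.8 K, V/F = 0.25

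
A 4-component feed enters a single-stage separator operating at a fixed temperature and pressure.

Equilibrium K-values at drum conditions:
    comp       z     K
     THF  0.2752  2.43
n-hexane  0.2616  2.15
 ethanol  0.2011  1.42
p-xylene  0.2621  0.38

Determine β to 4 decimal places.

Rachford–Rice: g(β) = Σ zᵢ(Kᵢ−1)/(1+β(Kᵢ−1)) = 0.
g(0) = ΣzᵢKᵢ − 1 = 0.6163 and g(1) = 1 − Σzᵢ/Kᵢ = -0.0663, so a root lies in (0, 1).
Iterate (Newton) starting at β = 0.63:
  β = 0.6300: g = 0.18161, g' = -0.5656 → β = 0.9511
  β = 0.9511: g = -0.02527, g' = -0.7965 → β = 0.9194
  β = 0.9194: g = -0.00076, g' = -0.7502 → β = 0.9184
Converged at β = 0.9184.

β = 0.9184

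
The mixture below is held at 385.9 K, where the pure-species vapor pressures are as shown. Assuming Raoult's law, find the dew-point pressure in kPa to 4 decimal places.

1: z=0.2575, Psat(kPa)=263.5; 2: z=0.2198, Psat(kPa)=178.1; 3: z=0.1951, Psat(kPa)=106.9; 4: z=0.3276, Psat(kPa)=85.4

At the dew point ψ → 1, so Σzᵢ/Kᵢ = 1 with Kᵢ = Pᵢˢᵃᵗ/P ⇒ 1/P = Σzᵢ/Pᵢˢᵃᵗ.
1/P = 0.2575/263.5 + 0.2198/178.1 + 0.1951/106.9 + 0.3276/85.4 = 0.0078725 ⇒ P = 127.0244 kPa

Pdew = 127.0244 kPa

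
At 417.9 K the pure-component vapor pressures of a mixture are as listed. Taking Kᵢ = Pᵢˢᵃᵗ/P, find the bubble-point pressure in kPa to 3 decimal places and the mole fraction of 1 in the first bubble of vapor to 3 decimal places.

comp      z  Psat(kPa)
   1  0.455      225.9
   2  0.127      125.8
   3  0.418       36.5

Pbub = 134.018 kPa, y_1 = 0.767

At the bubble point ψ → 0, so ΣzᵢKᵢ = 1 with Kᵢ = Pᵢˢᵃᵗ/P ⇒ P = ΣzᵢPᵢˢᵃᵗ.
P = 0.455·225.9 + 0.127·125.8 + 0.418·36.5 = 134.018 kPa
yᵢ = zᵢPᵢˢᵃᵗ/P ⇒ y_1 = 0.455·225.9/134.018 = 0.767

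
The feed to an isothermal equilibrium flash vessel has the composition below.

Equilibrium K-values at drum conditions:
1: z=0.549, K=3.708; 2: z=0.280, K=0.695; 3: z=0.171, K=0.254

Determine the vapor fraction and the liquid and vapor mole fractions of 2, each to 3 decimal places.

Let ψ = V/F and solve Σ zᵢ(Kᵢ−1)/(1+ψ(Kᵢ−1)) = 0.
Check two-phase: ΣzᵢKᵢ = 2.274 > 1 and Σzᵢ/Kᵢ = 1.224 > 1, so g(0) = 1.274 > 0 and g(1) = -0.224 < 0.
Iterate (Newton) starting at ψ = 0.5:
  ψ = 0.500: g = 0.3273, g' = -1.005 → ψ = 0.826
  ψ = 0.826: g = 0.0130, g' = -1.076 → ψ = 0.838
Converged at ψ = 0.838.
Compositions from xᵢ = zᵢ/(1+ψ(Kᵢ−1)), yᵢ = Kᵢxᵢ:
  1: x = 0.168, y = 0.623
  2: x = 0.376, y = 0.261
  3: x = 0.456, y = 0.116

ψ = 0.838, x_2 = 0.376, y_2 = 0.261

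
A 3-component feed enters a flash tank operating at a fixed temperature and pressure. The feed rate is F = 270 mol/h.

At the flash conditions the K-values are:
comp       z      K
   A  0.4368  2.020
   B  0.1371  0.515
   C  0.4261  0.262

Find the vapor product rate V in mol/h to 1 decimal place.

Material balance + equilibrium reduce to Σ zᵢ(Kᵢ−1)/(1+V/F(Kᵢ−1)) = 0.
Check two-phase: ΣzᵢKᵢ = 1.0646 > 1 and Σzᵢ/Kᵢ = 2.1088 > 1, so g(0) = 0.0646 > 0 and g(1) = -1.1088 < 0.
Newton iteration, V/F⁰ = 0.5:
  V/F = 0.5000: g = -0.29108, g' = -0.8384 → V/F = 0.1528
  V/F = 0.1528: g = -0.04079, g' = -0.6726 → V/F = 0.0922
  V/F = 0.0922: g = 0.00024, g' = -0.6822 → V/F = 0.0925
Converged at V/F = 0.0925.
Then V = V/F·F = 0.0925·270 = 25.0 mol/h and L = F − V = 245.0 mol/h.

V = 25.0 mol/h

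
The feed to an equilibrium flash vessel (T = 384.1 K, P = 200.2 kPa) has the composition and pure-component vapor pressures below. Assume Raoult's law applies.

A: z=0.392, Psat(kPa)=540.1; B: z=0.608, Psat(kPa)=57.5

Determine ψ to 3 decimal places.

Raoult's law: Kᵢ = Pᵢˢᵃᵗ/P = Pᵢˢᵃᵗ/200.2.
  K_A = 540.1/200.2 = 2.69780, K_B = 57.5/200.2 = 0.28721
Material balance + equilibrium reduce to Σ zᵢ(Kᵢ−1)/(1+ψ(Kᵢ−1)) = 0.
Check two-phase: ΣzᵢKᵢ = 1.232 > 1 and Σzᵢ/Kᵢ = 2.262 > 1, so g(0) = 0.232 > 0 and g(1) = -1.262 < 0.
Binary case is linear: z₁(K₁−1)(1+ψ(K₂−1)) + z₂(K₂−1)(1+ψ(K₁−1)) = 0
⇒ ψ = [z₁(K₁−1)+z₂(K₂−1)] / [−(K₁−1)(K₂−1)] = 0.2322/1.2102 = 0.192

ψ = 0.192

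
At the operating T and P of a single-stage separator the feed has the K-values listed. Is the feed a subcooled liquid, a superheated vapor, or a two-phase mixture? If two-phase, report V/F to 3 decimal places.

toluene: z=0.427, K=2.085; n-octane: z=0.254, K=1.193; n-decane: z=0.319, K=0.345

ΣzᵢKᵢ = 1.303; Σzᵢ/Kᵢ = 1.342.
Both exceed 1, so a two-phase solution exists.
Newton iteration, ψ⁰ = 0.5:
  ψ = 0.500: g = 0.0344, g' = -0.522 → ψ = 0.566
  ψ = 0.566: g = -0.0007, g' = -0.546 → ψ = 0.564
Converged at ψ = 0.564.

two-phase, V/F = 0.564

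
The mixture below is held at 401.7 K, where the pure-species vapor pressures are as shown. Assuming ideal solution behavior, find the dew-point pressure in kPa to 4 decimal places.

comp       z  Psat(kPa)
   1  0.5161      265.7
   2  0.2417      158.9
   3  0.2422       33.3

At the dew point ψ → 1, so Σzᵢ/Kᵢ = 1 with Kᵢ = Pᵢˢᵃᵗ/P ⇒ 1/P = Σzᵢ/Pᵢˢᵃᵗ.
1/P = 0.5161/265.7 + 0.2417/158.9 + 0.2422/33.3 = 0.0107368 ⇒ P = 93.1379 kPa

Pdew = 93.1379 kPa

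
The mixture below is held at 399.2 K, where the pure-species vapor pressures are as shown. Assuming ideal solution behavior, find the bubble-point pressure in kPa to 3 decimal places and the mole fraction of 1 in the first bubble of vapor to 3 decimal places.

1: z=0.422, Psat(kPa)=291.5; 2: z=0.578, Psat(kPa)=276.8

Pbub = 283.003 kPa, y_1 = 0.435

At the bubble point ψ → 0, so ΣzᵢKᵢ = 1 with Kᵢ = Pᵢˢᵃᵗ/P ⇒ P = ΣzᵢPᵢˢᵃᵗ.
P = 0.422·291.5 + 0.578·276.8 = 283.003 kPa
yᵢ = zᵢPᵢˢᵃᵗ/P ⇒ y_1 = 0.422·291.5/283.003 = 0.435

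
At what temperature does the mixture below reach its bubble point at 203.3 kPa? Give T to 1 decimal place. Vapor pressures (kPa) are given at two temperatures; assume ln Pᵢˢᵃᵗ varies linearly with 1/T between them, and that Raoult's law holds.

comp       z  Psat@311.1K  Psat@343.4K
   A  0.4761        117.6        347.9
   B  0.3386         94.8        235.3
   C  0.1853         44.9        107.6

Bubble-point temperature: ΣzᵢPᵢˢᵃᵗ(T) = P. Interpolate ln Pᵢˢᵃᵗ = aᵢ + bᵢ/T.
  T = 311.1 K: ΣzᵢPᵢˢᵃᵗ = 96.41 kPa
  T = 343.4 K: ΣzᵢPᵢˢᵃᵗ = 265.25 kPa
  T = 327.2 K: ΣzᵢPᵢˢᵃᵗ = 163.54 kPa
  T = 335.3 K: ΣzᵢPᵢˢᵃᵗ = 209.44 kPa
  T = 331.2 K: ΣzᵢPᵢˢᵃᵗ = 185.06 kPa
  T = 333.2 K: ΣzᵢPᵢˢᵃᵗ = 196.65 kPa
Interpolating between 333.2 K and 335.3 K gives T ≈ 334.3 K.

T = 334.3 K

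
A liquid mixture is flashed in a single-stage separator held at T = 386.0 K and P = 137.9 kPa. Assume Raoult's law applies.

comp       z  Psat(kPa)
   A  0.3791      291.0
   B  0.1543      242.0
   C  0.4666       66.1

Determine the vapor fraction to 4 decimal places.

Raoult's law: Kᵢ = Pᵢˢᵃᵗ/P = Pᵢˢᵃᵗ/137.9.
  K_A = 291.0/137.9 = 2.110225, K_B = 242.0/137.9 = 1.754895, K_C = 66.1/137.9 = 0.479333
Rachford–Rice: g(ψ) = Σ zᵢ(Kᵢ−1)/(1+ψ(Kᵢ−1)) = 0.
g(0) = ΣzᵢKᵢ − 1 = 0.2944 and g(1) = 1 − Σzᵢ/Kᵢ = -0.2410, so a root lies in (0, 1).
Newton–Raphson from ψ = 0.69:
  ψ = 0.6900: g = -0.06425, g' = -0.4959 → ψ = 0.5604
  ψ = 0.5604: g = -0.00174, g' = -0.4732 → ψ = 0.5568
Converged at ψ = 0.5568.

ψ = 0.5568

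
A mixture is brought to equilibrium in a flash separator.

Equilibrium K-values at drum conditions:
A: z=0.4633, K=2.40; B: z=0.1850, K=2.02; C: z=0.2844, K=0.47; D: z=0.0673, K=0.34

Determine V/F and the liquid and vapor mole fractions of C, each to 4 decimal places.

Rachford–Rice: g(V/F) = Σ zᵢ(Kᵢ−1)/(1+V/F(Kᵢ−1)) = 0.
g(0) = ΣzᵢKᵢ − 1 = 0.6422 and g(1) = 1 − Σzᵢ/Kᵢ = -0.0877, so a root lies in (0, 1).
Newton–Raphson from V/F = 0.5:
  V/F = 0.5000: g = 0.23513, g' = -0.6118 → V/F = 0.8843
  V/F = 0.8843: g = -0.00136, g' = -0.6866 → V/F = 0.8823
Converged at V/F = 0.8823.
Compositions from xᵢ = zᵢ/(1+V/F(Kᵢ−1)), yᵢ = Kᵢxᵢ:
  A: x = 0.2073, y = 0.4974
  B: x = 0.0974, y = 0.1967
  C: x = 0.5342, y = 0.2511
  D: x = 0.1611, y = 0.0548

V/F = 0.8823, x_C = 0.5342, y_C = 0.2511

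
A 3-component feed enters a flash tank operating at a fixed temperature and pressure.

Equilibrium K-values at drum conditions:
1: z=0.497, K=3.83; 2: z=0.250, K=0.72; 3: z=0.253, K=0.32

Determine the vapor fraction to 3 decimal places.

Newton–Raphson from ψ = 0.57:
  ψ = 0.570: g = 0.1740, g' = -0.923 → ψ = 0.759
  ψ = 0.759: g = 0.0027, g' = -0.933 → ψ = 0.762
Converged at ψ = 0.762.

ψ = 0.762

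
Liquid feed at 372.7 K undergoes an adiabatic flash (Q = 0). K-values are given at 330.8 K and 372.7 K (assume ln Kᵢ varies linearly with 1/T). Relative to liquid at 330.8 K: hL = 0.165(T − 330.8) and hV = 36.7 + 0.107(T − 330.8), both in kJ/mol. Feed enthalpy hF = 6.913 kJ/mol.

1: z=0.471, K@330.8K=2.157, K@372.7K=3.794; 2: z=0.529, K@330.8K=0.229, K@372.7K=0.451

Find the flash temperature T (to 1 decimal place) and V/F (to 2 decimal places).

T = 332.5 K, V/F = 0.18

Adiabatic flash: solve Rachford–Rice at each trial T, then check hF = ψ·hV(T) + (1−ψ)·hL(T).
  T = 330.8 K: K = (2.157, 0.229), RR gives ψ = 0.154, H_out = 5.640 kJ/mol
  T = 372.7 K: K = (3.794, 0.451), RR gives ψ = 0.669, H_out = 29.826 kJ/mol
  T = 351.8 K: K = (2.911, 0.328), RR gives ψ = 0.424, H_out = 18.520 kJ/mol
  T = 341.3 K: K = (2.517, 0.276), RR gives ψ = 0.302, H_out = 12.619 kJ/mol
  T = 336.1 K: K = (2.335, 0.252), RR gives ψ = 0.233, H_out = 9.362 kJ/mol
  T = 333.5 K: K = (2.247, 0.240), RR gives ψ = 0.196, H_out = 7.598 kJ/mol
  T = 332.1 K: K = (2.200, 0.234), RR gives ψ = 0.174, H_out = 6.600 kJ/mol
Linear interpolation between T = 332.1 (H_out = 6.600) and T = 333.5 (H_out = 7.598) on hF = 6.913 gives T ≈ 332.5 K, at which ψ = 0.18.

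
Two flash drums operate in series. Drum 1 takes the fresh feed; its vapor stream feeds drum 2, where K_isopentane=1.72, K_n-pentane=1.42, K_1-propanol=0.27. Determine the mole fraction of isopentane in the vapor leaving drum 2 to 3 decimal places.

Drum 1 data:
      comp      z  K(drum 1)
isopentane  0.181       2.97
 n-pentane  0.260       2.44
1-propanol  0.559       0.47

y_isopentane (drum 2) = 0.403

Drum 1:
Newton iteration, ψ₁⁰ = 0.62:
  ψ₁ = 0.620: g = -0.0830, g' = -0.641 → ψ₁ = 0.491
Converged at ψ₁ = 0.491.
Drum-1 compositions:
  isopentane: x = 0.092, y = 0.273
  n-pentane: x = 0.152, y = 0.372
  1-propanol: x = 0.756, y = 0.355
Drum-2 feed = drum-1 vapor: z₂ = (0.2732, 0.3716, 0.3552).
Drum 2:
Let ψ₂ = V/F and solve Σ zᵢ(Kᵢ−1)/(1+ψ₂(Kᵢ−1)) = 0.
g(0) = ΣzᵢKᵢ − 1 = 0.094 and g(1) = 1 − Σzᵢ/Kᵢ = -0.736, so a root lies in (0, 1).
Newton iteration, ψ₂⁰ = 0.5:
  ψ₂ = 0.500: g = -0.1347, g' = -0.591 → ψ₂ = 0.272
  ψ₂ = 0.272: g = -0.0190, g' = -0.447 → ψ₂ = 0.230
  ψ₂ = 0.230: g = -0.0003, g' = -0.432 → ψ₂ = 0.229
Converged at ψ₂ = 0.229.
  isopentane: x = 0.235, y = 0.403
  n-pentane: x = 0.339, y = 0.481
  1-propanol: x = 0.426, y = 0.115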